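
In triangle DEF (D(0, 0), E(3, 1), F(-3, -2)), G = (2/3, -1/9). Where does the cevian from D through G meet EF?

Barycentric coordinates of G with respect to DEF: (1/9, 5/9, 1/3).
On side EF the D-coordinate is zero; dropping G's D-weight 1/9 and renormalizing the remaining 5/9 : 1/3 gives weights 5/8, 3/8 on E, F.
H = (5/8)·(3, 1) + (3/8)·(-3, -2) = (3/4, -1/8).

(3/4, -1/8)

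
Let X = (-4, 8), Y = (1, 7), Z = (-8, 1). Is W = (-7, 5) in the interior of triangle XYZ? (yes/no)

Barycentric coordinates of W: (10/13, -3/13, 6/13).
The three coordinates are positive, negative, positive; a point is interior exactly when all three are positive.

no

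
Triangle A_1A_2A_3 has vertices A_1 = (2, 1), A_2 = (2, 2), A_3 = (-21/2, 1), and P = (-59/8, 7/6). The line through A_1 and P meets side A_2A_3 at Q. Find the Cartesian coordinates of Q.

(-181/22, 13/11)

Barycentric coordinates of P with respect to A_1A_2A_3: (1/12, 1/6, 3/4).
On side A_2A_3 the A_1-coordinate is zero; dropping P's A_1-weight 1/12 and renormalizing the remaining 1/6 : 3/4 gives weights 2/11, 9/11 on A_2, A_3.
Q = (2/11)·(2, 2) + (9/11)·(-21/2, 1) = (-181/22, 13/11).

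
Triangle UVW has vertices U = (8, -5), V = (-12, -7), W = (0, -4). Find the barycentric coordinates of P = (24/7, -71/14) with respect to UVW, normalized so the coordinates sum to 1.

(9/14, 1/7, 3/14)

Signed area of the reference triangle: [UVW] = ½·(8·(-7−(-4)) + (-12)·(-4−(-5)) + 0·(-5−(-7))) = ½·(-24 − 12 + 0) = -18.
[PVW] = ½·((24/7)·(-7−(-4)) + (-12)·(-4−(-71/14)) + 0·(-71/14−(-7))) = ½·(-72/7 − 90/7 + 0) = -81/7, so the U-coordinate is (-81/7)/(-18) = 9/14.
[UPW] = ½·(8·(-71/14−(-4)) + (24/7)·(-4−(-5)) + 0·(-5−(-71/14))) = ½·(-60/7 + 24/7 + 0) = -18/7, so the V-coordinate is 1/7.
[UVP] = ½·(8·(-7−(-71/14)) + (-12)·(-71/14−(-5)) + (24/7)·(-5−(-7))) = ½·(-108/7 + 6/7 + 48/7) = -27/7, so the W-coordinate is 3/14.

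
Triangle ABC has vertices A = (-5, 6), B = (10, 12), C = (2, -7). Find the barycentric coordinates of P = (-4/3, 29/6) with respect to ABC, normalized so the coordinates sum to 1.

(2/3, 1/6, 1/6)

Signed area of the reference triangle: [ABC] = ½·((-5)·(12−(-7)) + 10·(-7−6) + 2·(6−12)) = ½·(-95 − 130 − 12) = -237/2.
[PBC] = ½·((-4/3)·(12−(-7)) + 10·(-7−(29/6)) + 2·(29/6−12)) = ½·(-76/3 − 355/3 − 43/3) = -79, so the A-coordinate is (-79)/(-237/2) = 2/3.
[APC] = ½·((-5)·(29/6−(-7)) + (-4/3)·(-7−6) + 2·(6−(29/6))) = ½·(-355/6 + 52/3 + 7/3) = -79/4, so the B-coordinate is 1/6.
[ABP] = ½·((-5)·(12−(29/6)) + 10·(29/6−6) + (-4/3)·(6−12)) = ½·(-215/6 − 35/3 + 8) = -79/4, so the C-coordinate is 1/6.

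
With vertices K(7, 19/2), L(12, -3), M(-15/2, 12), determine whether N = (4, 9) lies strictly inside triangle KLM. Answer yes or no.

Barycentric coordinates of N: (152/225, 59/675, 32/135).
The three coordinates are positive, positive, positive; a point is interior exactly when all three are positive.

yes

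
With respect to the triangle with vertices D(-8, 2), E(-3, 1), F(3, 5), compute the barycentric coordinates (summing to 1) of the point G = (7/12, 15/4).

Signed area of the reference triangle: [DEF] = ½·((-8)·(1−5) + (-3)·(5−2) + 3·(2−1)) = ½·(32 − 9 + 3) = 13.
[GEF] = ½·((7/12)·(1−5) + (-3)·(5−(15/4)) + 3·(15/4−1)) = ½·(-7/3 − 15/4 + 33/4) = 13/12, so the D-coordinate is (13/12)/13 = 1/12.
[DGF] = ½·((-8)·(15/4−5) + (7/12)·(5−2) + 3·(2−(15/4))) = ½·(10 + 7/4 − 21/4) = 13/4, so the E-coordinate is 1/4.
[DEG] = ½·((-8)·(1−(15/4)) + (-3)·(15/4−2) + (7/12)·(2−1)) = ½·(22 − 21/4 + 7/12) = 26/3, so the F-coordinate is 2/3.

(1/12, 1/4, 2/3)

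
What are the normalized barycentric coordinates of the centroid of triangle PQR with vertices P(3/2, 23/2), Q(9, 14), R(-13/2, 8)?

(1/3, 1/3, 1/3)

The centroid is the average of the vertices, so each weight is 1/3.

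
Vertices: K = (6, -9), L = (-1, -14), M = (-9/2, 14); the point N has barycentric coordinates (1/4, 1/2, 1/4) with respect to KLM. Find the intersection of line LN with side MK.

Line LN meets MK where the L-coordinate vanishes; zeroing N's L-weight and renormalizing leaves M, K-weights 1/4 : 1/4 → (1/2, 1/2).
So J = (1/2)·M + (1/2)·K = (3/4, 5/2).

(3/4, 5/2)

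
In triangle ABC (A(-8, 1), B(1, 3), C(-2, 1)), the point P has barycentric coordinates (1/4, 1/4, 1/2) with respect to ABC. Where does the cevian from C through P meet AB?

(-7/2, 2)

Line CP meets AB where the C-coordinate vanishes; zeroing P's C-weight and renormalizing leaves A, B-weights 1/4 : 1/4 → (1/2, 1/2).
So Q = (1/2)·A + (1/2)·B = (-7/2, 2).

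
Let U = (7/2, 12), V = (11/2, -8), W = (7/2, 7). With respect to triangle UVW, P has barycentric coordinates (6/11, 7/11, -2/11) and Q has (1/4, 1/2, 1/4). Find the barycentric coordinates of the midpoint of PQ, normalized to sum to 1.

Since both coordinate triples sum to 1, the midpoint's barycentrics are the componentwise average.
(6/11+1/4)/2 = 35/88; similarly 25/44 and 3/88.

(35/88, 25/44, 3/88)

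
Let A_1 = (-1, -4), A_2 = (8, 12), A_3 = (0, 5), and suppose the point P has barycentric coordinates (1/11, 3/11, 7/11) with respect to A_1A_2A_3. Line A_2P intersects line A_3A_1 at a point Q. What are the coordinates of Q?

(-1/8, 31/8)

Line A_2P meets A_3A_1 where the A_2-coordinate vanishes; zeroing P's A_2-weight and renormalizing leaves A_3, A_1-weights 7/11 : 1/11 → (7/8, 1/8).
So Q = (7/8)·A_3 + (1/8)·A_1 = (-1/8, 31/8).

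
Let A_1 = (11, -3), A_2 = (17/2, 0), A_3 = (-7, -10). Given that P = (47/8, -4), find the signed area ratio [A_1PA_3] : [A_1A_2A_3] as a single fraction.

1/4

[A_1A_2A_3] = ½·(11·(0−(-10)) + (17/2)·(-10−(-3)) + (-7)·(-3−0)) = ½·(110 − 119/2 + 21) = 143/4.
[A_1PA_3] = ½·(11·(-4−(-10)) + (47/8)·(-10−(-3)) + (-7)·(-3−(-4))) = ½·(66 − 329/8 − 7) = 143/16, so the ratio is (143/16)/(143/4) = 1/4.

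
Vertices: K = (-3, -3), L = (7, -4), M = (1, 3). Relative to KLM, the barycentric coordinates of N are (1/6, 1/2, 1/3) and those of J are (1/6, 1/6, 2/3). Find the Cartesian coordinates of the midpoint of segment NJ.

Barycentric coordinates of the midpoint are the average: (1/6, 1/3, 1/2).
Converting: (1/6)·K + (1/3)·L + (1/2)·M = (7/3, -1/3).

(7/3, -1/3)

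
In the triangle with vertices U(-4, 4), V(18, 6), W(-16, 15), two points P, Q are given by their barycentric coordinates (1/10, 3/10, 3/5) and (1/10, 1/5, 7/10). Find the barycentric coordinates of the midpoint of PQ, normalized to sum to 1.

Since both coordinate triples sum to 1, the midpoint's barycentrics are the componentwise average.
(1/10+1/10)/2 = 1/10; similarly 1/4 and 13/20.

(1/10, 1/4, 13/20)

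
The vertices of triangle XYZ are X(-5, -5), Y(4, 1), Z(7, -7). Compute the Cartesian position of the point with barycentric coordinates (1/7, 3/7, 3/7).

(4, -23/7)

W = (1/7)·X + (3/7)·Y + (3/7)·Z.
x-coordinate: (1/7)·(-5) + (3/7)·4 + (3/7)·7 = 4.
y-coordinate: (1/7)·(-5) + (3/7)·1 + (3/7)·(-7) = -23/7.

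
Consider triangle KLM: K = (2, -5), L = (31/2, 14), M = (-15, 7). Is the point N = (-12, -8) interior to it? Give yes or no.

Barycentric coordinates of N: (957/970, -219/485, 451/970).
The three coordinates are positive, negative, positive; a point is interior exactly when all three are positive.

no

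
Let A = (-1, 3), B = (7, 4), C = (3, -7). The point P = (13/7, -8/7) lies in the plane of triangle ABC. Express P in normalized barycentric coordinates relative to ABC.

Signed area of the reference triangle: [ABC] = ½·((-1)·(4−(-7)) + 7·(-7−3) + 3·(3−4)) = ½·(-11 − 70 − 3) = -42.
[PBC] = ½·((13/7)·(4−(-7)) + 7·(-7−(-8/7)) + 3·(-8/7−4)) = ½·(143/7 − 41 − 108/7) = -18, so the A-coordinate is (-18)/(-42) = 3/7.
[APC] = ½·((-1)·(-8/7−(-7)) + (13/7)·(-7−3) + 3·(3−(-8/7))) = ½·(-41/7 − 130/7 + 87/7) = -6, so the B-coordinate is 1/7.
[ABP] = ½·((-1)·(4−(-8/7)) + 7·(-8/7−3) + (13/7)·(3−4)) = ½·(-36/7 − 29 − 13/7) = -18, so the C-coordinate is 3/7.

(3/7, 1/7, 3/7)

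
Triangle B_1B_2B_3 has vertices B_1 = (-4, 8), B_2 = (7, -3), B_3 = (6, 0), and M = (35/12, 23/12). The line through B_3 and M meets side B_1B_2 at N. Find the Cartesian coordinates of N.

Barycentric coordinates of M with respect to B_1B_2B_3: (1/3, 1/4, 5/12).
On side B_1B_2 the B_3-coordinate is zero; dropping M's B_3-weight 5/12 and renormalizing the remaining 1/3 : 1/4 gives weights 4/7, 3/7 on B_1, B_2.
N = (4/7)·(-4, 8) + (3/7)·(7, -3) = (5/7, 23/7).

(5/7, 23/7)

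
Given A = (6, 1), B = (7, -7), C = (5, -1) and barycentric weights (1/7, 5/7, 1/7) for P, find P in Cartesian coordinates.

P = (1/7)·A + (5/7)·B + (1/7)·C.
x-coordinate: (1/7)·6 + (5/7)·7 + (1/7)·5 = 46/7.
y-coordinate: (1/7)·1 + (5/7)·(-7) + (1/7)·(-1) = -5.

(46/7, -5)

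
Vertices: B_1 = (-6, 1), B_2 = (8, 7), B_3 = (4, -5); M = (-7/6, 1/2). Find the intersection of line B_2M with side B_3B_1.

(-3, -4/5)

Barycentric coordinates of M with respect to B_1B_2B_3: (7/12, 1/6, 1/4).
On side B_3B_1 the B_2-coordinate is zero; dropping M's B_2-weight 1/6 and renormalizing the remaining 1/4 : 7/12 gives weights 3/10, 7/10 on B_3, B_1.
N = (3/10)·(4, -5) + (7/10)·(-6, 1) = (-3, -4/5).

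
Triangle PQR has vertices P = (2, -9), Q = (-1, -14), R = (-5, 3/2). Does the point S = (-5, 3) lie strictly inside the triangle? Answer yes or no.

Barycentric coordinates of S: (12/133, -3/19, 142/133).
The three coordinates are positive, negative, positive; a point is interior exactly when all three are positive.

no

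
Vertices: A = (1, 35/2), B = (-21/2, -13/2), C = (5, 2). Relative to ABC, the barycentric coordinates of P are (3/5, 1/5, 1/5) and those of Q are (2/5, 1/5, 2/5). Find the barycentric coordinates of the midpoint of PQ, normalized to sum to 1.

(1/2, 1/5, 3/10)

Since both coordinate triples sum to 1, the midpoint's barycentrics are the componentwise average.
(3/5+2/5)/2 = 1/2; similarly 1/5 and 3/10.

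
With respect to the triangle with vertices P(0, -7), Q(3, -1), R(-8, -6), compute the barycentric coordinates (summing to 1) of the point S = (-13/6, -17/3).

(1/2, 1/6, 1/3)

Signed area of the reference triangle: [PQR] = ½·(0·(-1−(-6)) + 3·(-6−(-7)) + (-8)·(-7−(-1))) = ½·(0 + 3 + 48) = 51/2.
[SQR] = ½·((-13/6)·(-1−(-6)) + 3·(-6−(-17/3)) + (-8)·(-17/3−(-1))) = ½·(-65/6 − 1 + 112/3) = 51/4, so the P-coordinate is (51/4)/(51/2) = 1/2.
[PSR] = ½·(0·(-17/3−(-6)) + (-13/6)·(-6−(-7)) + (-8)·(-7−(-17/3))) = ½·(0 − 13/6 + 32/3) = 17/4, so the Q-coordinate is 1/6.
[PQS] = ½·(0·(-1−(-17/3)) + 3·(-17/3−(-7)) + (-13/6)·(-7−(-1))) = ½·(0 + 4 + 13) = 17/2, so the R-coordinate is 1/3.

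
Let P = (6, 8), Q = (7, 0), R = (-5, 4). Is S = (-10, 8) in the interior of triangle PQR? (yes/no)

Barycentric coordinates of S: (7/23, -16/23, 32/23).
The three coordinates are positive, negative, positive; a point is interior exactly when all three are positive.

no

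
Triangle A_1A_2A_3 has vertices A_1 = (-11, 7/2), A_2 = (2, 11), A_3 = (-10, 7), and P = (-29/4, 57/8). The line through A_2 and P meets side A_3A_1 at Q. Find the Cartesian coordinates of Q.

Barycentric coordinates of P with respect to A_1A_2A_3: (1/4, 1/4, 1/2).
On side A_3A_1 the A_2-coordinate is zero; dropping P's A_2-weight 1/4 and renormalizing the remaining 1/2 : 1/4 gives weights 2/3, 1/3 on A_3, A_1.
Q = (2/3)·(-10, 7) + (1/3)·(-11, 7/2) = (-31/3, 35/6).

(-31/3, 35/6)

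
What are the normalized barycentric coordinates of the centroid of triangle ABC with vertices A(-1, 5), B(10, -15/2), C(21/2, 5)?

The centroid is the average of the vertices, so each weight is 1/3.

(1/3, 1/3, 1/3)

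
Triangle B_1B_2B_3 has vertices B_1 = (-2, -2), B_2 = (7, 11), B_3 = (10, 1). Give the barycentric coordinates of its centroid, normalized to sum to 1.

The centroid is the average of the vertices, so each weight is 1/3.

(1/3, 1/3, 1/3)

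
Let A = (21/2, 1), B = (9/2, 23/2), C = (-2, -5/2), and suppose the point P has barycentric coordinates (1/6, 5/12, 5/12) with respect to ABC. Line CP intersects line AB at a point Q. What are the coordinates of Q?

Line CP meets AB where the C-coordinate vanishes; zeroing P's C-weight and renormalizing leaves A, B-weights 1/6 : 5/12 → (2/7, 5/7).
So Q = (2/7)·A + (5/7)·B = (87/14, 17/2).

(87/14, 17/2)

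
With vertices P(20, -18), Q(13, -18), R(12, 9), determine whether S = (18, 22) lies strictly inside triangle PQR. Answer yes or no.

no

Barycentric coordinates of S: (25/27, -38/27, 40/27).
The three coordinates are positive, negative, positive; a point is interior exactly when all three are positive.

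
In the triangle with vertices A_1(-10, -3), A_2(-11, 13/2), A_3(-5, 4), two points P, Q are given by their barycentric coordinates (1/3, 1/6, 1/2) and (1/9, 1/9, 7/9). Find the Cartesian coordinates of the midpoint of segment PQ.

(-125/18, 67/24)

Barycentric coordinates of the midpoint are the average: (2/9, 5/36, 23/36).
Converting: (2/9)·A_1 + (5/36)·A_2 + (23/36)·A_3 = (-125/18, 67/24).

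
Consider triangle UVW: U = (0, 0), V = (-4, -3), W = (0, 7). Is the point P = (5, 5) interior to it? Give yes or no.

no

Barycentric coordinates of P: (29/14, -5/4, 5/28).
The three coordinates are positive, negative, positive; a point is interior exactly when all three are positive.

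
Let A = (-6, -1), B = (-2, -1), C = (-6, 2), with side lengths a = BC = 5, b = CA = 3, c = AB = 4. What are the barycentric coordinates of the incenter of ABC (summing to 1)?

(5/12, 1/4, 1/3)

The incenter has barycentric coordinates proportional to the opposite side lengths: (5 : 3 : 4).
Normalizing by 5+3+4 = 12 gives (5/12, 1/4, 1/3).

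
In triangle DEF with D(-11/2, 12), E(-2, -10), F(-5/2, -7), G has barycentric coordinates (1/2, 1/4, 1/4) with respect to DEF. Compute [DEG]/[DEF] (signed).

1/4

The signed ratio [DEG]/[DEF] equals the barycentric coordinate of G at vertex F, which is 1/4.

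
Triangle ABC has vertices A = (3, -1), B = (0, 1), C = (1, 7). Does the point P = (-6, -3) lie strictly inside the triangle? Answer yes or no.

Barycentric coordinates of P: (-8/5, 19/5, -6/5).
The three coordinates are negative, positive, negative; a point is interior exactly when all three are positive.

no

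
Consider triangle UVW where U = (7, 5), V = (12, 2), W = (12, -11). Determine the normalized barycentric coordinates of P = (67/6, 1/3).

(1/6, 2/3, 1/6)

Signed area of the reference triangle: [UVW] = ½·(7·(2−(-11)) + 12·(-11−5) + 12·(5−2)) = ½·(91 − 192 + 36) = -65/2.
[PVW] = ½·((67/6)·(2−(-11)) + 12·(-11−(1/3)) + 12·(1/3−2)) = ½·(871/6 − 136 − 20) = -65/12, so the U-coordinate is (-65/12)/(-65/2) = 1/6.
[UPW] = ½·(7·(1/3−(-11)) + (67/6)·(-11−5) + 12·(5−(1/3))) = ½·(238/3 − 536/3 + 56) = -65/3, so the V-coordinate is 2/3.
[UVP] = ½·(7·(2−(1/3)) + 12·(1/3−5) + (67/6)·(5−2)) = ½·(35/3 − 56 + 67/2) = -65/12, so the W-coordinate is 1/6.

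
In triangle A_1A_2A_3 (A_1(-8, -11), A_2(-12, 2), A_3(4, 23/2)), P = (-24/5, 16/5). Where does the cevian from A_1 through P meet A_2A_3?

Barycentric coordinates of P with respect to A_1A_2A_3: (1/5, 2/5, 2/5).
On side A_2A_3 the A_1-coordinate is zero; dropping P's A_1-weight 1/5 and renormalizing the remaining 2/5 : 2/5 gives weights 1/2, 1/2 on A_2, A_3.
Q = (1/2)·(-12, 2) + (1/2)·(4, 23/2) = (-4, 27/4).

(-4, 27/4)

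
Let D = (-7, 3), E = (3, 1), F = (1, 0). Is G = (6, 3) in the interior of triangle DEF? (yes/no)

no

Barycentric coordinates of G: (1/14, 39/14, -13/7).
The three coordinates are positive, positive, negative; a point is interior exactly when all three are positive.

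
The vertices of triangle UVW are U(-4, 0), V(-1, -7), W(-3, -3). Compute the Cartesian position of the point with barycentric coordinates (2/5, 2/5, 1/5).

P = (2/5)·U + (2/5)·V + (1/5)·W.
x-coordinate: (2/5)·(-4) + (2/5)·(-1) + (1/5)·(-3) = -13/5.
y-coordinate: (2/5)·0 + (2/5)·(-7) + (1/5)·(-3) = -17/5.

(-13/5, -17/5)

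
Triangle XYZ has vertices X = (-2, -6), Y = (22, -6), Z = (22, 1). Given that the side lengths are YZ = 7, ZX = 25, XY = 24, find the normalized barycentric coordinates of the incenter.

The incenter has barycentric coordinates proportional to the opposite side lengths: (7 : 25 : 24).
Normalizing by 7+25+24 = 56 gives (1/8, 25/56, 3/7).

(1/8, 25/56, 3/7)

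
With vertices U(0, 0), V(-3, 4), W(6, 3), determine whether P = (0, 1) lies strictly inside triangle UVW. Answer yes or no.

yes

Barycentric coordinates of P: (8/11, 2/11, 1/11).
The three coordinates are positive, positive, positive; a point is interior exactly when all three are positive.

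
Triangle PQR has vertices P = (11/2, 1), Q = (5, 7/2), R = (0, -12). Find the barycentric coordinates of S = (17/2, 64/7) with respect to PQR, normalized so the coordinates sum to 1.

Signed area of the reference triangle: [PQR] = ½·((11/2)·(7/2−(-12)) + 5·(-12−1) + 0·(1−(7/2))) = ½·(341/4 − 65 + 0) = 81/8.
[SQR] = ½·((17/2)·(7/2−(-12)) + 5·(-12−(64/7)) + 0·(64/7−(7/2))) = ½·(527/4 − 740/7 + 0) = 729/56, so the P-coordinate is (729/56)/(81/8) = 9/7.
[PSR] = ½·((11/2)·(64/7−(-12)) + (17/2)·(-12−1) + 0·(1−(64/7))) = ½·(814/7 − 221/2 + 0) = 81/28, so the Q-coordinate is 2/7.
[PQS] = ½·((11/2)·(7/2−(64/7)) + 5·(64/7−1) + (17/2)·(1−(7/2))) = ½·(-869/28 + 285/7 − 85/4) = -81/14, so the R-coordinate is -4/7.

(9/7, 2/7, -4/7)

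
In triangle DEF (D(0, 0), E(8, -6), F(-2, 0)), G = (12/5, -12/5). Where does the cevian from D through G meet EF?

Barycentric coordinates of G with respect to DEF: (1/5, 2/5, 2/5).
On side EF the D-coordinate is zero; dropping G's D-weight 1/5 and renormalizing the remaining 2/5 : 2/5 gives weights 1/2, 1/2 on E, F.
H = (1/2)·(8, -6) + (1/2)·(-2, 0) = (3, -3).

(3, -3)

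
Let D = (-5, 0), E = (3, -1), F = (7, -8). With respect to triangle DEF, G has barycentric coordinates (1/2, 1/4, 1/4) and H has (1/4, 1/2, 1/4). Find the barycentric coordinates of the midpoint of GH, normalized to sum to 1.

(3/8, 3/8, 1/4)

Since both coordinate triples sum to 1, the midpoint's barycentrics are the componentwise average.
(1/2+1/4)/2 = 3/8; similarly 3/8 and 1/4.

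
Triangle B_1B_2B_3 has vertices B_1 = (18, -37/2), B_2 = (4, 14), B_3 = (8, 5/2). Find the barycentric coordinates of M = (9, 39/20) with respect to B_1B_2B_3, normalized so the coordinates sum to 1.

Signed area of the reference triangle: [B_1B_2B_3] = ½·(18·(14−(5/2)) + 4·(5/2−(-37/2)) + 8·(-37/2−14)) = ½·(207 + 84 − 260) = 31/2.
[MB_2B_3] = ½·(9·(14−(5/2)) + 4·(5/2−(39/20)) + 8·(39/20−14)) = ½·(207/2 + 11/5 − 482/5) = 93/20, so the B_1-coordinate is (93/20)/(31/2) = 3/10.
[B_1MB_3] = ½·(18·(39/20−(5/2)) + 9·(5/2−(-37/2)) + 8·(-37/2−(39/20))) = ½·(-99/10 + 189 − 818/5) = 31/4, so the B_2-coordinate is 1/2.
[B_1B_2M] = ½·(18·(14−(39/20)) + 4·(39/20−(-37/2)) + 9·(-37/2−14)) = ½·(2169/10 + 409/5 − 585/2) = 31/10, so the B_3-coordinate is 1/5.
Check: 3/10 + 1/2 + 1/5 = 1.

(3/10, 1/2, 1/5)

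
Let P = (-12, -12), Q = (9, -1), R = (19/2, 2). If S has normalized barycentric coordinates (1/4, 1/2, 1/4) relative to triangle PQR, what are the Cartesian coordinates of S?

(31/8, -3)

S = (1/4)·P + (1/2)·Q + (1/4)·R.
x-coordinate: (1/4)·(-12) + (1/2)·9 + (1/4)·(19/2) = 31/8.
y-coordinate: (1/4)·(-12) + (1/2)·(-1) + (1/4)·2 = -3.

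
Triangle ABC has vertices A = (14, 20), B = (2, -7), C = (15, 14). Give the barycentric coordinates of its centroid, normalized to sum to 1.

The centroid is the average of the vertices, so each weight is 1/3.

(1/3, 1/3, 1/3)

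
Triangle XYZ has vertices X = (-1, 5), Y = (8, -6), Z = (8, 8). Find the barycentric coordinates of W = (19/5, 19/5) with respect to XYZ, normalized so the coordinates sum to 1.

(7/15, 1/5, 1/3)

Signed area of the reference triangle: [XYZ] = ½·((-1)·(-6−8) + 8·(8−5) + 8·(5−(-6))) = ½·(14 + 24 + 88) = 63.
[WYZ] = ½·((19/5)·(-6−8) + 8·(8−(19/5)) + 8·(19/5−(-6))) = ½·(-266/5 + 168/5 + 392/5) = 147/5, so the X-coordinate is (147/5)/63 = 7/15.
[XWZ] = ½·((-1)·(19/5−8) + (19/5)·(8−5) + 8·(5−(19/5))) = ½·(21/5 + 57/5 + 48/5) = 63/5, so the Y-coordinate is 1/5.
[XYW] = ½·((-1)·(-6−(19/5)) + 8·(19/5−5) + (19/5)·(5−(-6))) = ½·(49/5 − 48/5 + 209/5) = 21, so the Z-coordinate is 1/3.
Check: 7/15 + 1/5 + 1/3 = 1.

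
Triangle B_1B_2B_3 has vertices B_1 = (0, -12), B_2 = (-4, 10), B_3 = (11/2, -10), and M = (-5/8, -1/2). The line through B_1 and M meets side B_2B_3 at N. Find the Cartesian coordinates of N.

(-5/6, 10/3)

Barycentric coordinates of M with respect to B_1B_2B_3: (1/4, 1/2, 1/4).
On side B_2B_3 the B_1-coordinate is zero; dropping M's B_1-weight 1/4 and renormalizing the remaining 1/2 : 1/4 gives weights 2/3, 1/3 on B_2, B_3.
N = (2/3)·(-4, 10) + (1/3)·(11/2, -10) = (-5/6, 10/3).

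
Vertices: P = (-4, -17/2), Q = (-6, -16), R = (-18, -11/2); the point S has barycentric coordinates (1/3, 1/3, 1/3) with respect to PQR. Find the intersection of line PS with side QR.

(-12, -43/4)

Line PS meets QR where the P-coordinate vanishes; zeroing S's P-weight and renormalizing leaves Q, R-weights 1/3 : 1/3 → (1/2, 1/2).
So T = (1/2)·Q + (1/2)·R = (-12, -43/4).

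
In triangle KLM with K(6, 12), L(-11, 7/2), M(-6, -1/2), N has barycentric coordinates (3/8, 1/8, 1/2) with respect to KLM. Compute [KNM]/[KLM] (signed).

The signed ratio [KNM]/[KLM] equals the barycentric coordinate of N at vertex L, which is 1/8.

1/8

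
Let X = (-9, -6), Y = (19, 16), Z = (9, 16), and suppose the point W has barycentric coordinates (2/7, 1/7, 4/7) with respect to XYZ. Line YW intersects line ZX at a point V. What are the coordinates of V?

Line YW meets ZX where the Y-coordinate vanishes; zeroing W's Y-weight and renormalizing leaves Z, X-weights 4/7 : 2/7 → (2/3, 1/3).
So V = (2/3)·Z + (1/3)·X = (3, 26/3).

(3, 26/3)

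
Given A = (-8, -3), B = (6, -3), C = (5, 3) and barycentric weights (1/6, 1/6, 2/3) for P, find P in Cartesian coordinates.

P = (1/6)·A + (1/6)·B + (2/3)·C.
x-coordinate: (1/6)·(-8) + (1/6)·6 + (2/3)·5 = 3.
y-coordinate: (1/6)·(-3) + (1/6)·(-3) + (2/3)·3 = 1.

(3, 1)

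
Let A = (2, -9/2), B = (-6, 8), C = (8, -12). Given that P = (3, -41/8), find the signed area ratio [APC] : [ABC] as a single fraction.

1/4

[ABC] = ½·(2·(8−(-12)) + (-6)·(-12−(-9/2)) + 8·(-9/2−8)) = ½·(40 + 45 − 100) = -15/2.
[APC] = ½·(2·(-41/8−(-12)) + 3·(-12−(-9/2)) + 8·(-9/2−(-41/8))) = ½·(55/4 − 45/2 + 5) = -15/8, so the ratio is (-15/8)/(-15/2) = 1/4.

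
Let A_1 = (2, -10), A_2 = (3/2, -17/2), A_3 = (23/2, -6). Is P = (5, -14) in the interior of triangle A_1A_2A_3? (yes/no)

no

Barycentric coordinates of P: (51/13, -40/13, 2/13).
The three coordinates are positive, negative, positive; a point is interior exactly when all three are positive.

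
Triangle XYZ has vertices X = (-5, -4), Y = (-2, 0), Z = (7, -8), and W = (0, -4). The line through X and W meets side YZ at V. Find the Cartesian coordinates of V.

Barycentric coordinates of W with respect to XYZ: (1/3, 1/3, 1/3).
On side YZ the X-coordinate is zero; dropping W's X-weight 1/3 and renormalizing the remaining 1/3 : 1/3 gives weights 1/2, 1/2 on Y, Z.
V = (1/2)·(-2, 0) + (1/2)·(7, -8) = (5/2, -4).

(5/2, -4)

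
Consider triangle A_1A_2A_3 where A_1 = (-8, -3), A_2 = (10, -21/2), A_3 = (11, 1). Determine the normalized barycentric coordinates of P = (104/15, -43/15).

(1/5, 4/15, 8/15)

Signed area of the reference triangle: [A_1A_2A_3] = ½·((-8)·(-21/2−1) + 10·(1−(-3)) + 11·(-3−(-21/2))) = ½·(92 + 40 + 165/2) = 429/4.
[PA_2A_3] = ½·((104/15)·(-21/2−1) + 10·(1−(-43/15)) + 11·(-43/15−(-21/2))) = ½·(-1196/15 + 116/3 + 2519/30) = 429/20, so the A_1-coordinate is (429/20)/(429/4) = 1/5.
[A_1PA_3] = ½·((-8)·(-43/15−1) + (104/15)·(1−(-3)) + 11·(-3−(-43/15))) = ½·(464/15 + 416/15 − 22/15) = 143/5, so the A_2-coordinate is 4/15.
[A_1A_2P] = ½·((-8)·(-21/2−(-43/15)) + 10·(-43/15−(-3)) + (104/15)·(-3−(-21/2))) = ½·(916/15 + 4/3 + 52) = 286/5, so the A_3-coordinate is 8/15.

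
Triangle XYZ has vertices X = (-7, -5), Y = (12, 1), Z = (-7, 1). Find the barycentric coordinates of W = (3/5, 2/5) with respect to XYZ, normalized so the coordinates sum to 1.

Signed area of the reference triangle: [XYZ] = ½·((-7)·(1−1) + 12·(1−(-5)) + (-7)·(-5−1)) = ½·(0 + 72 + 42) = 57.
[WYZ] = ½·((3/5)·(1−1) + 12·(1−(2/5)) + (-7)·(2/5−1)) = ½·(0 + 36/5 + 21/5) = 57/10, so the X-coordinate is (57/10)/57 = 1/10.
[XWZ] = ½·((-7)·(2/5−1) + (3/5)·(1−(-5)) + (-7)·(-5−(2/5))) = ½·(21/5 + 18/5 + 189/5) = 114/5, so the Y-coordinate is 2/5.
[XYW] = ½·((-7)·(1−(2/5)) + 12·(2/5−(-5)) + (3/5)·(-5−1)) = ½·(-21/5 + 324/5 − 18/5) = 57/2, so the Z-coordinate is 1/2.
Check: 1/10 + 2/5 + 1/2 = 1.

(1/10, 2/5, 1/2)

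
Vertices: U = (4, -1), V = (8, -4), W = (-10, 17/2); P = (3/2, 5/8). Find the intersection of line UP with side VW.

Barycentric coordinates of P with respect to UVW: (1/2, 1/4, 1/4).
On side VW the U-coordinate is zero; dropping P's U-weight 1/2 and renormalizing the remaining 1/4 : 1/4 gives weights 1/2, 1/2 on V, W.
Q = (1/2)·(8, -4) + (1/2)·(-10, 17/2) = (-1, 9/4).

(-1, 9/4)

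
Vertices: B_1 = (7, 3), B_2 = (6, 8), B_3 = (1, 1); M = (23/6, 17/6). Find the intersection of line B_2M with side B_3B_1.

Barycentric coordinates of M with respect to B_1B_2B_3: (1/3, 1/6, 1/2).
On side B_3B_1 the B_2-coordinate is zero; dropping M's B_2-weight 1/6 and renormalizing the remaining 1/2 : 1/3 gives weights 3/5, 2/5 on B_3, B_1.
N = (3/5)·(1, 1) + (2/5)·(7, 3) = (17/5, 9/5).

(17/5, 9/5)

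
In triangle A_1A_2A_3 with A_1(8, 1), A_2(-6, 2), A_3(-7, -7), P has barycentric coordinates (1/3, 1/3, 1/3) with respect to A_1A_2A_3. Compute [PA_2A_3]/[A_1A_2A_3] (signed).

The signed ratio [PA_2A_3]/[A_1A_2A_3] equals the barycentric coordinate of P at vertex A_1, which is 1/3.

1/3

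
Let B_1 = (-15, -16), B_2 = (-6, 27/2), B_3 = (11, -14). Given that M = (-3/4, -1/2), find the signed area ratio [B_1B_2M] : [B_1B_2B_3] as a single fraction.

[B_1B_2B_3] = ½·((-15)·(27/2−(-14)) + (-6)·(-14−(-16)) + 11·(-16−(27/2))) = ½·(-825/2 − 12 − 649/2) = -749/2.
[B_1B_2M] = ½·((-15)·(27/2−(-1/2)) + (-6)·(-1/2−(-16)) + (-3/4)·(-16−(27/2))) = ½·(-210 − 93 + 177/8) = -2247/16, so the ratio is (-2247/16)/(-749/2) = 3/8.

3/8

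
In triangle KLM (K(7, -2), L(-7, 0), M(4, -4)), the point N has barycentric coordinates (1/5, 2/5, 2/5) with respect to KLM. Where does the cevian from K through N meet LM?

(-3/2, -2)

Line KN meets LM where the K-coordinate vanishes; zeroing N's K-weight and renormalizing leaves L, M-weights 2/5 : 2/5 → (1/2, 1/2).
So J = (1/2)·L + (1/2)·M = (-3/2, -2).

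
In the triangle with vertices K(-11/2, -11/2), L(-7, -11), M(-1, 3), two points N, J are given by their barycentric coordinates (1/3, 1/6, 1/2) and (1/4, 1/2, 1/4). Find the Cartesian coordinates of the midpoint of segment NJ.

(-69/16, -199/48)

Barycentric coordinates of the midpoint are the average: (7/24, 1/3, 3/8).
Converting: (7/24)·K + (1/3)·L + (3/8)·M = (-69/16, -199/48).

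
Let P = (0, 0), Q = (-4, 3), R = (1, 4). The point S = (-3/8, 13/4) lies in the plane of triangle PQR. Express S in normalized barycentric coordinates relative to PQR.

(1/8, 1/4, 5/8)

Signed area of the reference triangle: [PQR] = ½·(0·(3−4) + (-4)·(4−0) + 1·(0−3)) = ½·(0 − 16 − 3) = -19/2.
[SQR] = ½·((-3/8)·(3−4) + (-4)·(4−(13/4)) + 1·(13/4−3)) = ½·(3/8 − 3 + 1/4) = -19/16, so the P-coordinate is (-19/16)/(-19/2) = 1/8.
[PSR] = ½·(0·(13/4−4) + (-3/8)·(4−0) + 1·(0−(13/4))) = ½·(0 − 3/2 − 13/4) = -19/8, so the Q-coordinate is 1/4.
[PQS] = ½·(0·(3−(13/4)) + (-4)·(13/4−0) + (-3/8)·(0−3)) = ½·(0 − 13 + 9/8) = -95/16, so the R-coordinate is 5/8.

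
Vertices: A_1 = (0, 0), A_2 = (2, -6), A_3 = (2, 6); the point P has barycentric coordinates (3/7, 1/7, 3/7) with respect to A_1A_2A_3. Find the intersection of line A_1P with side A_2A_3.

Line A_1P meets A_2A_3 where the A_1-coordinate vanishes; zeroing P's A_1-weight and renormalizing leaves A_2, A_3-weights 1/7 : 3/7 → (1/4, 3/4).
So Q = (1/4)·A_2 + (3/4)·A_3 = (2, 3).

(2, 3)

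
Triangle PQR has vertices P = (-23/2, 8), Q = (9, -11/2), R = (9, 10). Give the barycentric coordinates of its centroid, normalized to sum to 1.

(1/3, 1/3, 1/3)

The centroid is the average of the vertices, so each weight is 1/3.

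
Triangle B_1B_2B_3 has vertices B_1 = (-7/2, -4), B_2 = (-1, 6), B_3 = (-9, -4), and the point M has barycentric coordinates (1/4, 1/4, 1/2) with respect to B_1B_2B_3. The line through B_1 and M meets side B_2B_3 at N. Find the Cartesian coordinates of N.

Line B_1M meets B_2B_3 where the B_1-coordinate vanishes; zeroing M's B_1-weight and renormalizing leaves B_2, B_3-weights 1/4 : 1/2 → (1/3, 2/3).
So N = (1/3)·B_2 + (2/3)·B_3 = (-19/3, -2/3).

(-19/3, -2/3)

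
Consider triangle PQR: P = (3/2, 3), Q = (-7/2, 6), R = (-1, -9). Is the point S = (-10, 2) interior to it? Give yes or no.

Barycentric coordinates of S: (-43/27, 271/135, 79/135).
The three coordinates are negative, positive, positive; a point is interior exactly when all three are positive.

no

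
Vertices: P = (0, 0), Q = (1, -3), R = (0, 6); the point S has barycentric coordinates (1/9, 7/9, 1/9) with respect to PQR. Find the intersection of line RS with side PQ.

Line RS meets PQ where the R-coordinate vanishes; zeroing S's R-weight and renormalizing leaves P, Q-weights 1/9 : 7/9 → (1/8, 7/8).
So T = (1/8)·P + (7/8)·Q = (7/8, -21/8).

(7/8, -21/8)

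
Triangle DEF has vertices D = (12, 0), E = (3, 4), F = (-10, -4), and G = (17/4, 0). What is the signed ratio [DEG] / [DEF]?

1/4

[DEF] = ½·(12·(4−(-4)) + 3·(-4−0) + (-10)·(0−4)) = ½·(96 − 12 + 40) = 62.
[DEG] = ½·(12·(4−0) + 3·(0−0) + (17/4)·(0−4)) = ½·(48 + 0 − 17) = 31/2, so the ratio is (31/2)/62 = 1/4.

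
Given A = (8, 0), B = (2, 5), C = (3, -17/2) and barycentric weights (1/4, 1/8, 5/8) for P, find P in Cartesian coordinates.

P = (1/4)·A + (1/8)·B + (5/8)·C.
x-coordinate: (1/4)·8 + (1/8)·2 + (5/8)·3 = 33/8.
y-coordinate: (1/4)·0 + (1/8)·5 + (5/8)·(-17/2) = -75/16.

(33/8, -75/16)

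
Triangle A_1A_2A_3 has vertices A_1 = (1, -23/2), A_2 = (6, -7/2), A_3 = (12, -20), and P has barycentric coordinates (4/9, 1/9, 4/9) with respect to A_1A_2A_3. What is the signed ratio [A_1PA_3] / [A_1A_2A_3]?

The signed ratio [A_1PA_3]/[A_1A_2A_3] equals the barycentric coordinate of P at vertex A_2, which is 1/9.

1/9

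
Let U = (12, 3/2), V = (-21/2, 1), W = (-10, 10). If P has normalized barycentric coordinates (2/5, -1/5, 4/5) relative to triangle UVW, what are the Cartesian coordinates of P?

P = (2/5)·U + (-1/5)·V + (4/5)·W.
x-coordinate: (2/5)·12 + (-1/5)·(-21/2) + (4/5)·(-10) = -11/10.
y-coordinate: (2/5)·(3/2) + (-1/5)·1 + (4/5)·10 = 42/5.

(-11/10, 42/5)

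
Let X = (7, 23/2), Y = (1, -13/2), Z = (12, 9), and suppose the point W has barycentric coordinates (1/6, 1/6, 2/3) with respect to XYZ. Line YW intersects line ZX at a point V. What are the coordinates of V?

(11, 19/2)

Line YW meets ZX where the Y-coordinate vanishes; zeroing W's Y-weight and renormalizing leaves Z, X-weights 2/3 : 1/6 → (4/5, 1/5).
So V = (4/5)·Z + (1/5)·X = (11, 19/2).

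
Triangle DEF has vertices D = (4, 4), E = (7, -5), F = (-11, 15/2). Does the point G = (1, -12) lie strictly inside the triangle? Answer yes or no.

no

Barycentric coordinates of G: (-134/83, 167/83, 50/83).
The three coordinates are negative, positive, positive; a point is interior exactly when all three are positive.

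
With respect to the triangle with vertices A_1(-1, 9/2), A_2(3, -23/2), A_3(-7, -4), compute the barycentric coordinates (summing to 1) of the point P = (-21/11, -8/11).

Signed area of the reference triangle: [A_1A_2A_3] = ½·((-1)·(-23/2−(-4)) + 3·(-4−(9/2)) + (-7)·(9/2−(-23/2))) = ½·(15/2 − 51/2 − 112) = -65.
[PA_2A_3] = ½·((-21/11)·(-23/2−(-4)) + 3·(-4−(-8/11)) + (-7)·(-8/11−(-23/2))) = ½·(315/22 − 108/11 − 1659/22) = -390/11, so the A_1-coordinate is (-390/11)/(-65) = 6/11.
[A_1PA_3] = ½·((-1)·(-8/11−(-4)) + (-21/11)·(-4−(9/2)) + (-7)·(9/2−(-8/11))) = ½·(-36/11 + 357/22 − 805/22) = -130/11, so the A_2-coordinate is 2/11.
[A_1A_2P] = ½·((-1)·(-23/2−(-8/11)) + 3·(-8/11−(9/2)) + (-21/11)·(9/2−(-23/2))) = ½·(237/22 − 345/22 − 336/11) = -195/11, so the A_3-coordinate is 3/11.
Check: 6/11 + 2/11 + 3/11 = 1.

(6/11, 2/11, 3/11)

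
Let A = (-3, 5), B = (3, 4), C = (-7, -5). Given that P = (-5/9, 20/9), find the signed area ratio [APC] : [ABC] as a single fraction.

5/9

[ABC] = ½·((-3)·(4−(-5)) + 3·(-5−5) + (-7)·(5−4)) = ½·(-27 − 30 − 7) = -32.
[APC] = ½·((-3)·(20/9−(-5)) + (-5/9)·(-5−5) + (-7)·(5−(20/9))) = ½·(-65/3 + 50/9 − 175/9) = -160/9, so the ratio is (-160/9)/(-32) = 5/9.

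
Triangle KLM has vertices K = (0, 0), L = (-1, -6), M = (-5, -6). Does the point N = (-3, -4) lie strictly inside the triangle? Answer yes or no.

yes

Barycentric coordinates of N: (1/3, 1/12, 7/12).
The three coordinates are positive, positive, positive; a point is interior exactly when all three are positive.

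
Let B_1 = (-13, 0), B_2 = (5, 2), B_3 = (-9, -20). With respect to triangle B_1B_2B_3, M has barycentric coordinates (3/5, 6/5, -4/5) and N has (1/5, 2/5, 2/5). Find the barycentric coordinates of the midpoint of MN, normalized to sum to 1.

Since both coordinate triples sum to 1, the midpoint's barycentrics are the componentwise average.
(3/5+1/5)/2 = 2/5; similarly 4/5 and -1/5.

(2/5, 4/5, -1/5)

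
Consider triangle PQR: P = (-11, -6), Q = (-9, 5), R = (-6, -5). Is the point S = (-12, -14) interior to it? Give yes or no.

no

Barycentric coordinates of S: (87/53, -39/53, 5/53).
The three coordinates are positive, negative, positive; a point is interior exactly when all three are positive.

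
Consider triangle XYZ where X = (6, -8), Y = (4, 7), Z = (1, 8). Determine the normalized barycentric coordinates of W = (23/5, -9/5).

(3/5, 1/5, 1/5)

Signed area of the reference triangle: [XYZ] = ½·(6·(7−8) + 4·(8−(-8)) + 1·(-8−7)) = ½·(-6 + 64 − 15) = 43/2.
[WYZ] = ½·((23/5)·(7−8) + 4·(8−(-9/5)) + 1·(-9/5−7)) = ½·(-23/5 + 196/5 − 44/5) = 129/10, so the X-coordinate is (129/10)/(43/2) = 3/5.
[XWZ] = ½·(6·(-9/5−8) + (23/5)·(8−(-8)) + 1·(-8−(-9/5))) = ½·(-294/5 + 368/5 − 31/5) = 43/10, so the Y-coordinate is 1/5.
[XYW] = ½·(6·(7−(-9/5)) + 4·(-9/5−(-8)) + (23/5)·(-8−7)) = ½·(264/5 + 124/5 − 69) = 43/10, so the Z-coordinate is 1/5.
Check: 3/5 + 1/5 + 1/5 = 1.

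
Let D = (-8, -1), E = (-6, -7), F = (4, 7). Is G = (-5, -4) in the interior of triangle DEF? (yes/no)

Barycentric coordinates of G: (2/11, 15/22, 3/22).
The three coordinates are positive, positive, positive; a point is interior exactly when all three are positive.

yes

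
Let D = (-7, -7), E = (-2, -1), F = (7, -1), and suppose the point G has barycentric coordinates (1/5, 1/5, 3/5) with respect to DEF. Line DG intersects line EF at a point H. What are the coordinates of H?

(19/4, -1)

Line DG meets EF where the D-coordinate vanishes; zeroing G's D-weight and renormalizing leaves E, F-weights 1/5 : 3/5 → (1/4, 3/4).
So H = (1/4)·E + (3/4)·F = (19/4, -1).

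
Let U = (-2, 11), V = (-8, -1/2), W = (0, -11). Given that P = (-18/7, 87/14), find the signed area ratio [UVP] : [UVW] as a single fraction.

1/7

[UVW] = ½·((-2)·(-1/2−(-11)) + (-8)·(-11−11) + 0·(11−(-1/2))) = ½·(-21 + 176 + 0) = 155/2.
[UVP] = ½·((-2)·(-1/2−(87/14)) + (-8)·(87/14−11) + (-18/7)·(11−(-1/2))) = ½·(94/7 + 268/7 − 207/7) = 155/14, so the ratio is (155/14)/(155/2) = 1/7.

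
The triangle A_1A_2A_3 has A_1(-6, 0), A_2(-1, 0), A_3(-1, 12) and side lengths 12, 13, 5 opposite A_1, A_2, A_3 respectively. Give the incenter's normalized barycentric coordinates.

The incenter has barycentric coordinates proportional to the opposite side lengths: (12 : 13 : 5).
Normalizing by 12+13+5 = 30 gives (2/5, 13/30, 1/6).

(2/5, 13/30, 1/6)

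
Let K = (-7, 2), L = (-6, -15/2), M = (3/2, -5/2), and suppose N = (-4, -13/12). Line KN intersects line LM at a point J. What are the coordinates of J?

(-1, -25/6)

Barycentric coordinates of N with respect to KLM: (1/2, 1/6, 1/3).
On side LM the K-coordinate is zero; dropping N's K-weight 1/2 and renormalizing the remaining 1/6 : 1/3 gives weights 1/3, 2/3 on L, M.
J = (1/3)·(-6, -15/2) + (2/3)·(3/2, -5/2) = (-1, -25/6).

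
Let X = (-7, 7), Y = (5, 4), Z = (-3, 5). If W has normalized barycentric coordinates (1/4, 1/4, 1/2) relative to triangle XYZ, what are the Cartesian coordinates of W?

W = (1/4)·X + (1/4)·Y + (1/2)·Z.
x-coordinate: (1/4)·(-7) + (1/4)·5 + (1/2)·(-3) = -2.
y-coordinate: (1/4)·7 + (1/4)·4 + (1/2)·5 = 21/4.

(-2, 21/4)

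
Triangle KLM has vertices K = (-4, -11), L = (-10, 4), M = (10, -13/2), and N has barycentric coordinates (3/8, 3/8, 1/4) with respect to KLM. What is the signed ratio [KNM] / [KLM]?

3/8

The signed ratio [KNM]/[KLM] equals the barycentric coordinate of N at vertex L, which is 3/8.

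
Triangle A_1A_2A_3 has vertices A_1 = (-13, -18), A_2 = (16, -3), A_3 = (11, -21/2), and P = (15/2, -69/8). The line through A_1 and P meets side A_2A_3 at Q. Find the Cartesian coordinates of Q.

Barycentric coordinates of P with respect to A_1A_2A_3: (1/4, 1/2, 1/4).
On side A_2A_3 the A_1-coordinate is zero; dropping P's A_1-weight 1/4 and renormalizing the remaining 1/2 : 1/4 gives weights 2/3, 1/3 on A_2, A_3.
Q = (2/3)·(16, -3) + (1/3)·(11, -21/2) = (43/3, -11/2).

(43/3, -11/2)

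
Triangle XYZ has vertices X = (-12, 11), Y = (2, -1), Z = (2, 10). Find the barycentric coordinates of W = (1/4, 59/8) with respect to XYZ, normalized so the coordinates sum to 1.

Signed area of the reference triangle: [XYZ] = ½·((-12)·(-1−10) + 2·(10−11) + 2·(11−(-1))) = ½·(132 − 2 + 24) = 77.
[WYZ] = ½·((1/4)·(-1−10) + 2·(10−(59/8)) + 2·(59/8−(-1))) = ½·(-11/4 + 21/4 + 67/4) = 77/8, so the X-coordinate is (77/8)/77 = 1/8.
[XWZ] = ½·((-12)·(59/8−10) + (1/4)·(10−11) + 2·(11−(59/8))) = ½·(63/2 − 1/4 + 29/4) = 77/4, so the Y-coordinate is 1/4.
[XYW] = ½·((-12)·(-1−(59/8)) + 2·(59/8−11) + (1/4)·(11−(-1))) = ½·(201/2 − 29/4 + 3) = 385/8, so the Z-coordinate is 5/8.

(1/8, 1/4, 5/8)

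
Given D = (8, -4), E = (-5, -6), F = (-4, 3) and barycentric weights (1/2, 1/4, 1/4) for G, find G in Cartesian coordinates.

G = (1/2)·D + (1/4)·E + (1/4)·F.
x-coordinate: (1/2)·8 + (1/4)·(-5) + (1/4)·(-4) = 7/4.
y-coordinate: (1/2)·(-4) + (1/4)·(-6) + (1/4)·3 = -11/4.

(7/4, -11/4)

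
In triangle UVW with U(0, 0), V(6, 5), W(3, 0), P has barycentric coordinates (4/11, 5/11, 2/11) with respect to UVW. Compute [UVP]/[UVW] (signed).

The signed ratio [UVP]/[UVW] equals the barycentric coordinate of P at vertex W, which is 2/11.

2/11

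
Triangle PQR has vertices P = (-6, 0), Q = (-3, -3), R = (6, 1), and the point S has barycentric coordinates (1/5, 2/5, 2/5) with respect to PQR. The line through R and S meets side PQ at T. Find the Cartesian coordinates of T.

(-4, -2)

Line RS meets PQ where the R-coordinate vanishes; zeroing S's R-weight and renormalizing leaves P, Q-weights 1/5 : 2/5 → (1/3, 2/3).
So T = (1/3)·P + (2/3)·Q = (-4, -2).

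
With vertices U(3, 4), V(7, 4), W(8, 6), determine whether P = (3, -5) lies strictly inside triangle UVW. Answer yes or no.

Barycentric coordinates of P: (-1/8, 45/8, -9/2).
The three coordinates are negative, positive, negative; a point is interior exactly when all three are positive.

no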